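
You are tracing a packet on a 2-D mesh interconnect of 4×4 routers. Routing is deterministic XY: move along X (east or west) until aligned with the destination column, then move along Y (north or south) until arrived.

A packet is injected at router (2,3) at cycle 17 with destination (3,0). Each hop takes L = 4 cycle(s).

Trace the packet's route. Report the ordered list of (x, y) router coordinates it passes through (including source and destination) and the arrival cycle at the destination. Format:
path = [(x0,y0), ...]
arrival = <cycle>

src (2,3)  cyc=17
E→(3,3)  cyc=21
S→(3,2)  cyc=25
S→(3,1)  cyc=29
S→(3,0)  cyc=33

path = [(2,3), (3,3), (3,2), (3,1), (3,0)]
arrival = 33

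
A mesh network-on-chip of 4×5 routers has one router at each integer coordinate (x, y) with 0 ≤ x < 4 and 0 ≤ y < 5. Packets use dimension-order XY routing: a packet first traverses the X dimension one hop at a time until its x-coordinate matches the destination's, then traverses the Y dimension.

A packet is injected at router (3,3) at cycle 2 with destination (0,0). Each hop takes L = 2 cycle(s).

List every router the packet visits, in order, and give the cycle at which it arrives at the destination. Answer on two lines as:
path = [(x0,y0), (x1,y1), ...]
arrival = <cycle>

path = [(3,3), (2,3), (1,3), (0,3), (0,2), (0,1), (0,0)]
arrival = 14

[0] x=3 y=3 t=2
[1] x=2 y=3 t=4 →W
[2] x=1 y=3 t=6 →W
[3] x=0 y=3 t=8 →W
[4] x=0 y=2 t=10 →S
[5] x=0 y=1 t=12 →S
[6] x=0 y=0 t=14 →S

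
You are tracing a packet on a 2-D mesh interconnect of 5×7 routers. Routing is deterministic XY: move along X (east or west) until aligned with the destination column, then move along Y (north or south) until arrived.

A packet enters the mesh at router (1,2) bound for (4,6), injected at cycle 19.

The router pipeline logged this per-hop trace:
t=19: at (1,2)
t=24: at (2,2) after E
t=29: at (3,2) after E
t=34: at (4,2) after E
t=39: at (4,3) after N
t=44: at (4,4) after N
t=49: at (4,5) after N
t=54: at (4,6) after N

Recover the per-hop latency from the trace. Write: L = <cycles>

L = 5

Between hops 0 and 1 the cycle counter advances 24 − 19 = 5.
Each hop adds L, hence L = 5.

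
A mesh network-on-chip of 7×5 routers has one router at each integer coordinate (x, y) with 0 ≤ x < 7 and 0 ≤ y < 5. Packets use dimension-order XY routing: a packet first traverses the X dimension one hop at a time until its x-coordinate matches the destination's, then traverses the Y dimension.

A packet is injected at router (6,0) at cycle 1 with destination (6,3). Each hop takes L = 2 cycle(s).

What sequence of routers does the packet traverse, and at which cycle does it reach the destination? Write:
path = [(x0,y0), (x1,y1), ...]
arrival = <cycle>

path = [(6,0), (6,1), (6,2), (6,3)]
arrival = 7

t=1: at (6,0)
t=3: at (6,1) after N
t=5: at (6,2) after N
t=7: at (6,3) after N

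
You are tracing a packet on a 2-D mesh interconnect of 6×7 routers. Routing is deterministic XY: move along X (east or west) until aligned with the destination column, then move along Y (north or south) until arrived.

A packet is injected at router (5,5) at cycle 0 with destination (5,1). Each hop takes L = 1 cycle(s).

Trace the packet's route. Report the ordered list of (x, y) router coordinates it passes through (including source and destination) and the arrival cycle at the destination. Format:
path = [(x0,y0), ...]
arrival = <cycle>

path = [(5,5), (5,4), (5,3), (5,2), (5,1)]
arrival = 4

hop 0: (5,5) @ cyc 0
hop 1: (5,4) @ cyc 1  [S]
hop 2: (5,3) @ cyc 2  [S]
hop 3: (5,2) @ cyc 3  [S]
hop 4: (5,1) @ cyc 4  [S]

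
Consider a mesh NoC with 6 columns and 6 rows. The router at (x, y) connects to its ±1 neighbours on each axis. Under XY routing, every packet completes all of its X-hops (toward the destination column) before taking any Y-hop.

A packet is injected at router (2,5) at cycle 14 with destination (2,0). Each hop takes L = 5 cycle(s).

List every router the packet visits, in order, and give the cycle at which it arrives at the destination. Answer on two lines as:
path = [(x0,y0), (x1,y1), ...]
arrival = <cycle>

#0 — 2,5 | c14
#1 — 2,4 | c19 | S
#2 — 2,3 | c24 | S
#3 — 2,2 | c29 | S
#4 — 2,1 | c34 | S
#5 — 2,0 | c39 | S

path = [(2,5), (2,4), (2,3), (2,2), (2,1), (2,0)]
arrival = 39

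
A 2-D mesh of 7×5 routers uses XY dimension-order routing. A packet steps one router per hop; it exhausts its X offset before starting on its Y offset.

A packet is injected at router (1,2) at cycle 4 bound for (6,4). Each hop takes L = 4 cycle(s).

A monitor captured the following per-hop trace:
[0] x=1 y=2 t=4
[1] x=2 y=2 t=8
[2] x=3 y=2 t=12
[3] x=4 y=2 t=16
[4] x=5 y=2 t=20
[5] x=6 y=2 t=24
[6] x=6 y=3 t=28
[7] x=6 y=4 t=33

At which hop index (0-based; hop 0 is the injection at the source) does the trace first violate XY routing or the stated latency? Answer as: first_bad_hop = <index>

first_bad_hop = 7

hop 1: step (+1,+0), +4 cyc — ok
hop 2: step (+1,+0), +4 cyc — ok
hop 3: step (+1,+0), +4 cyc — ok
hop 4: step (+1,+0), +4 cyc — ok
hop 5: step (+1,+0), +4 cyc — ok
hop 6: step (+0,+1), +4 cyc — ok
hop 7: step (+0,+1), +5 cyc — BAD: Δcyc=5≠L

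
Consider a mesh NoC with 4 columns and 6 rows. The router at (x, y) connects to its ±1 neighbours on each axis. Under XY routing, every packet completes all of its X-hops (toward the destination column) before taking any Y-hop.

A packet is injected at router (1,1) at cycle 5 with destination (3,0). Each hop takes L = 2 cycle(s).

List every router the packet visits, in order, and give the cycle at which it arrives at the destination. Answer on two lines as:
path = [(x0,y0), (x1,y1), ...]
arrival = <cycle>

path = [(1,1), (2,1), (3,1), (3,0)]
arrival = 11

[0] x=1 y=1 t=5
[1] x=2 y=1 t=7 →E
[2] x=3 y=1 t=9 →E
[3] x=3 y=0 t=11 →S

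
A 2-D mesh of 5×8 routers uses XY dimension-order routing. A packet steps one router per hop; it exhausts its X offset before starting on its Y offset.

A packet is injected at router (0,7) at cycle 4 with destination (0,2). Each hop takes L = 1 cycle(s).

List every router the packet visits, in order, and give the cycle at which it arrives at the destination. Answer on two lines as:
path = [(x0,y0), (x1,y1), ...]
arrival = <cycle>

path = [(0,7), (0,6), (0,5), (0,4), (0,3), (0,2)]
arrival = 9

hop 0: (0,7) @ cyc 4
hop 1: (0,6) @ cyc 5  [S]
hop 2: (0,5) @ cyc 6  [S]
hop 3: (0,4) @ cyc 7  [S]
hop 4: (0,3) @ cyc 8  [S]
hop 5: (0,2) @ cyc 9  [S]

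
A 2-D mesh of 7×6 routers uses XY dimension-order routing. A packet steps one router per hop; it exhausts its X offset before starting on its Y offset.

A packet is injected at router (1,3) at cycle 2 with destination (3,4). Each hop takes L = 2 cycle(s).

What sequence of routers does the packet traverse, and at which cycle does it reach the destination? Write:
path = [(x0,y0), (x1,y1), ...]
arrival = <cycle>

path = [(1,3), (2,3), (3,3), (3,4)]
arrival = 8

[0] x=1 y=3 t=2
[1] x=2 y=3 t=4 →E
[2] x=3 y=3 t=6 →E
[3] x=3 y=4 t=8 →N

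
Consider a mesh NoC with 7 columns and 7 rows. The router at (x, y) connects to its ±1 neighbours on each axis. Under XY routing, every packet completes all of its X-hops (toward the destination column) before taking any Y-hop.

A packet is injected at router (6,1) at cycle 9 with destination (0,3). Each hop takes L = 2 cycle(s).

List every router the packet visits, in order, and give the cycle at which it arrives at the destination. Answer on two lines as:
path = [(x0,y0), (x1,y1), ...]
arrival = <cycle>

path = [(6,1), (5,1), (4,1), (3,1), (2,1), (1,1), (0,1), (0,2), (0,3)]
arrival = 25

#0 — 6,1 | c9
#1 — 5,1 | c11 | W
#2 — 4,1 | c13 | W
#3 — 3,1 | c15 | W
#4 — 2,1 | c17 | W
#5 — 1,1 | c19 | W
#6 — 0,1 | c21 | W
#7 — 0,2 | c23 | N
#8 — 0,3 | c25 | N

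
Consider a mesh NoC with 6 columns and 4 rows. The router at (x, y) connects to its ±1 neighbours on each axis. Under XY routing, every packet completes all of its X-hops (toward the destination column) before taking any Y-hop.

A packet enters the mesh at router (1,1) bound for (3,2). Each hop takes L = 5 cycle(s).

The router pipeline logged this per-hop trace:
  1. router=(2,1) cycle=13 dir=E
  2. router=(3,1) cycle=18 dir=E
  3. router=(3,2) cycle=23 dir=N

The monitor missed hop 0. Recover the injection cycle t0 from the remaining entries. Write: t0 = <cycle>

cyc[1] = 13 and cyc[k] = t0 + k·L for every k.
Subtract one hop: t0 = 13 − 5 = 8.

t0 = 8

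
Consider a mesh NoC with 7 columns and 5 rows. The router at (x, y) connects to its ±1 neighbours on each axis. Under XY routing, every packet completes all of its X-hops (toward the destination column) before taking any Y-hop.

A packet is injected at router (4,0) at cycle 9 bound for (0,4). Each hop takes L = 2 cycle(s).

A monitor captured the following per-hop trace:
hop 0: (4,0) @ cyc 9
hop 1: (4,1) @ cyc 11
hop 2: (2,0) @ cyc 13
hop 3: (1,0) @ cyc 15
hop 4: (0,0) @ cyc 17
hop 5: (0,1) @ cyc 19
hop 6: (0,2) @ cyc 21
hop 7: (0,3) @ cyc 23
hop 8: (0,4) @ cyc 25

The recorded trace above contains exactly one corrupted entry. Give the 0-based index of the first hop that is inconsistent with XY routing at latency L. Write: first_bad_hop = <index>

hop 1: step (+0,+1), +2 cyc — BAD: Y-move but x=4≠0

first_bad_hop = 1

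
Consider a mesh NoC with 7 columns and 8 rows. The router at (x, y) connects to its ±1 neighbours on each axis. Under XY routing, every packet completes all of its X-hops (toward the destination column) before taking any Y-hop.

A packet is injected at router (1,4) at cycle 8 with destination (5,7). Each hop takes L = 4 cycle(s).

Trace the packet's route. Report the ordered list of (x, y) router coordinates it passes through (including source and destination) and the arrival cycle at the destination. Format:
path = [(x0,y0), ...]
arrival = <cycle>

path = [(1,4), (2,4), (3,4), (4,4), (5,4), (5,5), (5,6), (5,7)]
arrival = 36

#0 — 1,4 | c8
#1 — 2,4 | c12 | E
#2 — 3,4 | c16 | E
#3 — 4,4 | c20 | E
#4 — 5,4 | c24 | E
#5 — 5,5 | c28 | N
#6 — 5,6 | c32 | N
#7 — 5,7 | c36 | N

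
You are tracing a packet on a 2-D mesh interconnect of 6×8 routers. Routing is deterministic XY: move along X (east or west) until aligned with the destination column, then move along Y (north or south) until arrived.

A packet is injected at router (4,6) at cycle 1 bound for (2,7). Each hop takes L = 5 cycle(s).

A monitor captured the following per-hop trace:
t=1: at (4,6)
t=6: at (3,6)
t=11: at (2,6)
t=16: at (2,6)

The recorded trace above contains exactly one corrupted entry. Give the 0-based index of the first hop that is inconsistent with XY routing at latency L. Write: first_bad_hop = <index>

hop 1: step (-1,+0), +5 cyc — ok
hop 2: step (-1,+0), +5 cyc — ok
hop 3: step (+0,+0), +5 cyc — BAD: non-unit step

first_bad_hop = 3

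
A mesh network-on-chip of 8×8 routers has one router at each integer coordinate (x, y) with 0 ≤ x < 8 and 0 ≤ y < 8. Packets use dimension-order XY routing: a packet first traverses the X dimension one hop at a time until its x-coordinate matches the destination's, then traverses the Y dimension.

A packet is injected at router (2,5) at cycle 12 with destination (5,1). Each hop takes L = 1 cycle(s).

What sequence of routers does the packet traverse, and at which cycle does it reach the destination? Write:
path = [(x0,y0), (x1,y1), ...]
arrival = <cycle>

path = [(2,5), (3,5), (4,5), (5,5), (5,4), (5,3), (5,2), (5,1)]
arrival = 19

[0] x=2 y=5 t=12
[1] x=3 y=5 t=13 →E
[2] x=4 y=5 t=14 →E
[3] x=5 y=5 t=15 →E
[4] x=5 y=4 t=16 →S
[5] x=5 y=3 t=17 →S
[6] x=5 y=2 t=18 →S
[7] x=5 y=1 t=19 →S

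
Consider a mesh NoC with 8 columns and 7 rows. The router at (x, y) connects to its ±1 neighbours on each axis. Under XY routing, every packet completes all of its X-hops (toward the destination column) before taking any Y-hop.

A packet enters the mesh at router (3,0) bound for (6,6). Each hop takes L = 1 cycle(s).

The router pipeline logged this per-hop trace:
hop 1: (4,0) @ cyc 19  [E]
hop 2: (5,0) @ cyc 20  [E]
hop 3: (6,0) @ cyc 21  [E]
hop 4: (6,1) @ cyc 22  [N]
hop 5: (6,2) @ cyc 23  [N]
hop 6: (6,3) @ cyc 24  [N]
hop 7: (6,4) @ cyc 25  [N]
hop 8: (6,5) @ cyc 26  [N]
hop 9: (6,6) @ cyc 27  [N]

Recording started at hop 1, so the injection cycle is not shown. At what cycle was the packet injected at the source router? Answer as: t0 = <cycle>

t0 = 18

cyc[1] = 19 and cyc[k] = t0 + k·L for every k.
So t0 = 19 − 1·1 = 18.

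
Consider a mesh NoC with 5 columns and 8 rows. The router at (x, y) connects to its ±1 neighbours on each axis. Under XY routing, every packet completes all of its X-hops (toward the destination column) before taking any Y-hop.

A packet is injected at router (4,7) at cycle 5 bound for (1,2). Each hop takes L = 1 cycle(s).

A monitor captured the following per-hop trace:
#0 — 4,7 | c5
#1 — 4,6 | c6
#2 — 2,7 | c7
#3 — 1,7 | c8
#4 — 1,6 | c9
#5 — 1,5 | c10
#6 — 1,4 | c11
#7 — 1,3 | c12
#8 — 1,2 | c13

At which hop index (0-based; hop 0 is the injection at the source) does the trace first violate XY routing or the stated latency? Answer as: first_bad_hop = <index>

first_bad_hop = 1

hop 1: step (+0,-1), +1 cyc — BAD: Y-move but x=4≠1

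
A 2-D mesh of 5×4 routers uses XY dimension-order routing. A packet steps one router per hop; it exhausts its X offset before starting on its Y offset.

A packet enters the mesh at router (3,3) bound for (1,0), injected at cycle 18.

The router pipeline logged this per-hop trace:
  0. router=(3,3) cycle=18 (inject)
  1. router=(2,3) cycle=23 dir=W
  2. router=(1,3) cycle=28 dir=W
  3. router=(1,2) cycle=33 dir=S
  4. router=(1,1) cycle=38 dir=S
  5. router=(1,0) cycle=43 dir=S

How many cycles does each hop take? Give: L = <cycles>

Between hops 0 and 1 the cycle counter advances 23 − 18 = 5.
One hop costs L cycles, so L = 5.

L = 5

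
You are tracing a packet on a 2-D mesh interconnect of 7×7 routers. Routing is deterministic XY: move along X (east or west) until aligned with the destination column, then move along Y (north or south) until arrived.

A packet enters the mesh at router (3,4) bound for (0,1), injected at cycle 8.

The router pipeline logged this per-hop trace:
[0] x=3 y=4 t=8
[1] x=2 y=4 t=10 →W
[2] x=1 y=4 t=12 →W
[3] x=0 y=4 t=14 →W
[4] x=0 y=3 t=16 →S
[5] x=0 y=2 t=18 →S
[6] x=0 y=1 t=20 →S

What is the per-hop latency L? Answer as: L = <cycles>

L = 2

From hop 0 (8) to hop 1 (10): +2 cycles.
Each hop adds L, hence L = 2.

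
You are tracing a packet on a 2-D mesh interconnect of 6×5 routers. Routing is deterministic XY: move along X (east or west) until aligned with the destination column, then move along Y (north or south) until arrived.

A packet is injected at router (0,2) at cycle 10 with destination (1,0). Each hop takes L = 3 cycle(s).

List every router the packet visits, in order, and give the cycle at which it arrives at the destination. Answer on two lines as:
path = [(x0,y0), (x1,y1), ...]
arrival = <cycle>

src (0,2)  cyc=10
E→(1,2)  cyc=13
S→(1,1)  cyc=16
S→(1,0)  cyc=19

path = [(0,2), (1,2), (1,1), (1,0)]
arrival = 19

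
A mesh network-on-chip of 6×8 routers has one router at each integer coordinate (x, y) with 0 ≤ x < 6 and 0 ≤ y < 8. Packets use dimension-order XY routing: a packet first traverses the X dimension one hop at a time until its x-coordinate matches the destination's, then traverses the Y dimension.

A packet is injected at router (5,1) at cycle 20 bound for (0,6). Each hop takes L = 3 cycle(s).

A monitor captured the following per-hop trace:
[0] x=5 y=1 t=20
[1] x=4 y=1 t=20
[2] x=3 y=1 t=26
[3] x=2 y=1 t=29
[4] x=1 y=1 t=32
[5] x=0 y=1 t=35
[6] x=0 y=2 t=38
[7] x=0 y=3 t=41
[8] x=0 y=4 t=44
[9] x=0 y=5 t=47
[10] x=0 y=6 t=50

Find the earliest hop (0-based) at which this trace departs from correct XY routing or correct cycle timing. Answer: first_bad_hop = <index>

first_bad_hop = 1

check 1→ d=(-1,0) cyc+0: BAD: Δcyc=0≠L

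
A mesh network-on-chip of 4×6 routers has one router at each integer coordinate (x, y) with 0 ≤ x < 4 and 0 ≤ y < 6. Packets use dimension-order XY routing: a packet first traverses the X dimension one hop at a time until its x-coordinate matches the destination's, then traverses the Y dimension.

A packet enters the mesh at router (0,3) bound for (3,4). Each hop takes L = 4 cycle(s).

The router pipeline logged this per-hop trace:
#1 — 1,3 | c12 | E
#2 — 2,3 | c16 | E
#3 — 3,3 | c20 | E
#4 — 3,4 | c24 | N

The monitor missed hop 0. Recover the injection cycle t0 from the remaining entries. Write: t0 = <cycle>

cyc[1] = 12 and cyc[k] = t0 + k·L for every k.
Subtract one hop: t0 = 12 − 4 = 8.

t0 = 8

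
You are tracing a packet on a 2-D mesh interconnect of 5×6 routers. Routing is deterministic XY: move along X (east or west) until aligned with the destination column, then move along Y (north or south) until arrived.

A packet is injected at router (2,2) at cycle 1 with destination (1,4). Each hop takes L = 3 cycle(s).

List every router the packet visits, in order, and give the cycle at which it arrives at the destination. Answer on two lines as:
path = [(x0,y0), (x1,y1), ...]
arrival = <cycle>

path = [(2,2), (1,2), (1,3), (1,4)]
arrival = 10

src (2,2)  cyc=1
W→(1,2)  cyc=4
N→(1,3)  cyc=7
N→(1,4)  cyc=10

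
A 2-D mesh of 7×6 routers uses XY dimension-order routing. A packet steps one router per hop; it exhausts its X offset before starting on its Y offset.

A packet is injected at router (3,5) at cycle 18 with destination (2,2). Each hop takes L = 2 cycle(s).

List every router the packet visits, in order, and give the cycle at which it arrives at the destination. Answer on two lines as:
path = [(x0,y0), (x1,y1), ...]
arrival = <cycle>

[0] x=3 y=5 t=18
[1] x=2 y=5 t=20 →W
[2] x=2 y=4 t=22 →S
[3] x=2 y=3 t=24 →S
[4] x=2 y=2 t=26 →S

path = [(3,5), (2,5), (2,4), (2,3), (2,2)]
arrival = 26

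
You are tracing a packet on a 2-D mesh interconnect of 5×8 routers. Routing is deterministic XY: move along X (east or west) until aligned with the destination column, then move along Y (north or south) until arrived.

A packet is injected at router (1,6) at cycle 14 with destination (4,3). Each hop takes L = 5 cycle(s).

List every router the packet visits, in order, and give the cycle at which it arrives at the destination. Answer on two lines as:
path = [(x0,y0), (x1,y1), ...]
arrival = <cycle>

path = [(1,6), (2,6), (3,6), (4,6), (4,5), (4,4), (4,3)]
arrival = 44

#0 — 1,6 | c14
#1 — 2,6 | c19 | E
#2 — 3,6 | c24 | E
#3 — 4,6 | c29 | E
#4 — 4,5 | c34 | S
#5 — 4,4 | c39 | S
#6 — 4,3 | c44 | S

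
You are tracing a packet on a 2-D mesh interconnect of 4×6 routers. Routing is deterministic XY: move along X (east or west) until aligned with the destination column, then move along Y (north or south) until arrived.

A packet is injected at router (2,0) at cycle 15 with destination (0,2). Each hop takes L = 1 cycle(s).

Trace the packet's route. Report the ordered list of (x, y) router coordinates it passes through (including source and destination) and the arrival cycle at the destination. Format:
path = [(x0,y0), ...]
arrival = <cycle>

path = [(2,0), (1,0), (0,0), (0,1), (0,2)]
arrival = 19

src (2,0)  cyc=15
W→(1,0)  cyc=16
W→(0,0)  cyc=17
N→(0,1)  cyc=18
N→(0,2)  cyc=19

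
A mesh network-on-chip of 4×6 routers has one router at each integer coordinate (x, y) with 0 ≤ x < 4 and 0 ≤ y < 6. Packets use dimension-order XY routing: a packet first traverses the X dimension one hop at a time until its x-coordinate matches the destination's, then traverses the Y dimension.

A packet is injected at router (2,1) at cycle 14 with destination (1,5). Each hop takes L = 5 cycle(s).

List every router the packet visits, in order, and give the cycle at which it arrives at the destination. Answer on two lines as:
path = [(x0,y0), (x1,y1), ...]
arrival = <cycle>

path = [(2,1), (1,1), (1,2), (1,3), (1,4), (1,5)]
arrival = 39

src (2,1)  cyc=14
W→(1,1)  cyc=19
N→(1,2)  cyc=24
N→(1,3)  cyc=29
N→(1,4)  cyc=34
N→(1,5)  cyc=39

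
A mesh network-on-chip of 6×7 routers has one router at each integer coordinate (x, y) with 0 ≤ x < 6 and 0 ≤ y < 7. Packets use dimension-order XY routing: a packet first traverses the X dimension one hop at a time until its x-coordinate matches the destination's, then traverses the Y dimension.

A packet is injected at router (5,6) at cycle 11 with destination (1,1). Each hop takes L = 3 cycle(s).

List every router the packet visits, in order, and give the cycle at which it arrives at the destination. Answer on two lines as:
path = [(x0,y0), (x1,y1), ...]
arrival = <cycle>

#0 — 5,6 | c11
#1 — 4,6 | c14 | W
#2 — 3,6 | c17 | W
#3 — 2,6 | c20 | W
#4 — 1,6 | c23 | W
#5 — 1,5 | c26 | S
#6 — 1,4 | c29 | S
#7 — 1,3 | c32 | S
#8 — 1,2 | c35 | S
#9 — 1,1 | c38 | S

path = [(5,6), (4,6), (3,6), (2,6), (1,6), (1,5), (1,4), (1,3), (1,2), (1,1)]
arrival = 38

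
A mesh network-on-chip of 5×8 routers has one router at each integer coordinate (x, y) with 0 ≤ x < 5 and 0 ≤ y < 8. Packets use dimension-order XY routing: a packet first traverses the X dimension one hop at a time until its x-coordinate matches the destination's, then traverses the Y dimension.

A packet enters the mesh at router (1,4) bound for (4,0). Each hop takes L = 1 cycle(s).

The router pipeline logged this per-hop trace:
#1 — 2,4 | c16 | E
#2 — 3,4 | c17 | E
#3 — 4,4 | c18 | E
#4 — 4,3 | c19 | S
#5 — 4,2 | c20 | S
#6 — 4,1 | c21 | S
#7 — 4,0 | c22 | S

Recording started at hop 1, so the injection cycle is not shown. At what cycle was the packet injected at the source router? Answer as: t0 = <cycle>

t0 = 15

At hop 1 the cycle is 16; in general cyc_k = t0 + kL.
t0 = cyc[1] − L = 16 − 1 = 15.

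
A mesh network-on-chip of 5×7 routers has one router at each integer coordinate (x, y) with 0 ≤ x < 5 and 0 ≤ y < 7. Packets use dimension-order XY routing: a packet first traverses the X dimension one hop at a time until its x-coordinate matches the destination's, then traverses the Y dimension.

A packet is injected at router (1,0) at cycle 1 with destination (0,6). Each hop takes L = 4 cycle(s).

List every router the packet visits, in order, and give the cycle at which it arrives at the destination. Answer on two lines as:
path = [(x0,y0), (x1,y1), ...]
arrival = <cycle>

src (1,0)  cyc=1
W→(0,0)  cyc=5
N→(0,1)  cyc=9
N→(0,2)  cyc=13
N→(0,3)  cyc=17
N→(0,4)  cyc=21
N→(0,5)  cyc=25
N→(0,6)  cyc=29

path = [(1,0), (0,0), (0,1), (0,2), (0,3), (0,4), (0,5), (0,6)]
arrival = 29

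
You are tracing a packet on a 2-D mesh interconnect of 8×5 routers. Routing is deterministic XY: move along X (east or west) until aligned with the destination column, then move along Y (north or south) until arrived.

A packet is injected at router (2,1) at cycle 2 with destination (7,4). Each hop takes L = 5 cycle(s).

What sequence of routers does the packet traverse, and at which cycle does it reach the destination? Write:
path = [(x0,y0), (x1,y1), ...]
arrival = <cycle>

[0] x=2 y=1 t=2
[1] x=3 y=1 t=7 →E
[2] x=4 y=1 t=12 →E
[3] x=5 y=1 t=17 →E
[4] x=6 y=1 t=22 →E
[5] x=7 y=1 t=27 →E
[6] x=7 y=2 t=32 →N
[7] x=7 y=3 t=37 →N
[8] x=7 y=4 t=42 →N

path = [(2,1), (3,1), (4,1), (5,1), (6,1), (7,1), (7,2), (7,3), (7,4)]
arrival = 42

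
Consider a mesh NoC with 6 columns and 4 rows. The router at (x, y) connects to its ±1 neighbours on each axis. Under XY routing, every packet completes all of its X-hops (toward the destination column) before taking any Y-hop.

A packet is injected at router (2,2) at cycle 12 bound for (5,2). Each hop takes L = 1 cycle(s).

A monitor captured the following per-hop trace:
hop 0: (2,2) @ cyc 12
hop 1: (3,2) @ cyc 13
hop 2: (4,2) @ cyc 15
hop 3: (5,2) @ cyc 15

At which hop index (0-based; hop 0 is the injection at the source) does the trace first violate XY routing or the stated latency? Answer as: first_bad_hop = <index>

first_bad_hop = 2

  1: Δx=+1 Δy=+0 Δt=1 [ok]
  2: Δx=+1 Δy=+0 Δt=2 [BAD: Δcyc=2≠L]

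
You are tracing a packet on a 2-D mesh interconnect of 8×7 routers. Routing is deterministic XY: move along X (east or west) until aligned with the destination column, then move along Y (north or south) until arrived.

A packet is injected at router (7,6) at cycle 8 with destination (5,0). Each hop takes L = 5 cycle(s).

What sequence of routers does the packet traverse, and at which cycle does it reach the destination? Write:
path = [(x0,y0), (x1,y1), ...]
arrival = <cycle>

t=8: at (7,6)
t=13: at (6,6) after W
t=18: at (5,6) after W
t=23: at (5,5) after S
t=28: at (5,4) after S
t=33: at (5,3) after S
t=38: at (5,2) after S
t=43: at (5,1) after S
t=48: at (5,0) after S

path = [(7,6), (6,6), (5,6), (5,5), (5,4), (5,3), (5,2), (5,1), (5,0)]
arrival = 48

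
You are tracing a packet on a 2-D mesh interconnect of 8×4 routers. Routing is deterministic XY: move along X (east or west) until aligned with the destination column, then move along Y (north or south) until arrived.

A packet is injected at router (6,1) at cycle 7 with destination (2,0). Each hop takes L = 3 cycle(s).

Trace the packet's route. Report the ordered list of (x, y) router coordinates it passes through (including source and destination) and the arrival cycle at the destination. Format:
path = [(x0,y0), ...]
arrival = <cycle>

  0. router=(6,1) cycle=7 (inject)
  1. router=(5,1) cycle=10 dir=W
  2. router=(4,1) cycle=13 dir=W
  3. router=(3,1) cycle=16 dir=W
  4. router=(2,1) cycle=19 dir=W
  5. router=(2,0) cycle=22 dir=S

path = [(6,1), (5,1), (4,1), (3,1), (2,1), (2,0)]
arrival = 22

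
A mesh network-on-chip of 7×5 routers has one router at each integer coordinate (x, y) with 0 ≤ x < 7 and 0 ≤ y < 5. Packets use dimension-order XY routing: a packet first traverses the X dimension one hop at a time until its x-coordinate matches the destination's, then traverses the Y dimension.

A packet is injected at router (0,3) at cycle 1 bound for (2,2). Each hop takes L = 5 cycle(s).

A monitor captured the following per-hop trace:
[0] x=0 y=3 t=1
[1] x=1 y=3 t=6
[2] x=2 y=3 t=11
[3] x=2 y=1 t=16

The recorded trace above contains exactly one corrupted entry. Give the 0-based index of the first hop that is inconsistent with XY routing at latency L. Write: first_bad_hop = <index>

first_bad_hop = 3

  1: Δx=+1 Δy=+0 Δt=5 [ok]
  2: Δx=+1 Δy=+0 Δt=5 [ok]
  3: Δx=+0 Δy=-2 Δt=5 [BAD: non-unit step]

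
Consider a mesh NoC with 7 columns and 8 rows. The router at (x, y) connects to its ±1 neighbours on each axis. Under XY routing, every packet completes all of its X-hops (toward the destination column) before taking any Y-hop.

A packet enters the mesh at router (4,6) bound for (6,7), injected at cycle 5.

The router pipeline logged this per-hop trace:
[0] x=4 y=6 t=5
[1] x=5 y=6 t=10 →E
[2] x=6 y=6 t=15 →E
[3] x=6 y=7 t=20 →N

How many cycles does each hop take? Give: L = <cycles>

Between hops 0 and 1 the cycle counter advances 10 − 5 = 5.
Per-hop latency L = Δcyc = 5.

L = 5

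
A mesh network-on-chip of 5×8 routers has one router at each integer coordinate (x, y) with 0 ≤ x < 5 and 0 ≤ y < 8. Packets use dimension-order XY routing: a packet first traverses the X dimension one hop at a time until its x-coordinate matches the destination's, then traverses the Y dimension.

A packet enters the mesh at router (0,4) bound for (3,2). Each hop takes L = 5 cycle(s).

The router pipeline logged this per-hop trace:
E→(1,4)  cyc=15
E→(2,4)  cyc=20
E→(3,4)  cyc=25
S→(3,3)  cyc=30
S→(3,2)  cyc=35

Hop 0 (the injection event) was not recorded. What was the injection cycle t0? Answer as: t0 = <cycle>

t0 = 10

Hop 1 reached at cycle 15; hop k is at t0 + k·L.
Subtract one hop: t0 = 15 − 5 = 10.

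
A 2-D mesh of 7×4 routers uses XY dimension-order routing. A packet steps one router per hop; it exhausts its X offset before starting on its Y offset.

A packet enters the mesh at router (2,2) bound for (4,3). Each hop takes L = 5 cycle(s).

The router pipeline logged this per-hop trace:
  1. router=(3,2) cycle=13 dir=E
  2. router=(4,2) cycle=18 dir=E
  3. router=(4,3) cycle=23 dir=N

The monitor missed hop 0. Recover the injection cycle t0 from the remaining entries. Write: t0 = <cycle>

t0 = 8

The first recorded entry is hop 1 at cycle 13.
Therefore t0 = 13 − L = 8.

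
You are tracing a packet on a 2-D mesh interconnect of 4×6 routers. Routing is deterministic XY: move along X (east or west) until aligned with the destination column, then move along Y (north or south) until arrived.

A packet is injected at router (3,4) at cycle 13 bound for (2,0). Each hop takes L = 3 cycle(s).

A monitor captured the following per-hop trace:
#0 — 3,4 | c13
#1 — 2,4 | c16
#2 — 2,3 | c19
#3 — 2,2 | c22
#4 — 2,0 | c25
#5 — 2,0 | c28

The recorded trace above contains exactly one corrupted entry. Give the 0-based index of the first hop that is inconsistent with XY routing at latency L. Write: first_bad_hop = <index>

check 1→ d=(-1,0) cyc+3: ok
check 2→ d=(0,-1) cyc+3: ok
check 3→ d=(0,-1) cyc+3: ok
check 4→ d=(0,-2) cyc+3: BAD: non-unit step

first_bad_hop = 4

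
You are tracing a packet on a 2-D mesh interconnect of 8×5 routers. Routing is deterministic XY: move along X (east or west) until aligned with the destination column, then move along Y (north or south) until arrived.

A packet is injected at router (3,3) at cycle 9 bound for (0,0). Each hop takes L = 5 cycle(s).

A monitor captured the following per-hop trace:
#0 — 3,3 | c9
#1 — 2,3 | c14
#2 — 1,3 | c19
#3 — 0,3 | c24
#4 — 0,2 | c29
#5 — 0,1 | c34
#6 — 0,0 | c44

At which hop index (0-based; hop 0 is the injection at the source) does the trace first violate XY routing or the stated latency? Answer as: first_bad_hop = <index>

hop 1: step (-1,+0), +5 cyc — ok
hop 2: step (-1,+0), +5 cyc — ok
hop 3: step (-1,+0), +5 cyc — ok
hop 4: step (+0,-1), +5 cyc — ok
hop 5: step (+0,-1), +5 cyc — ok
hop 6: step (+0,-1), +10 cyc — BAD: Δcyc=10≠L

first_bad_hop = 6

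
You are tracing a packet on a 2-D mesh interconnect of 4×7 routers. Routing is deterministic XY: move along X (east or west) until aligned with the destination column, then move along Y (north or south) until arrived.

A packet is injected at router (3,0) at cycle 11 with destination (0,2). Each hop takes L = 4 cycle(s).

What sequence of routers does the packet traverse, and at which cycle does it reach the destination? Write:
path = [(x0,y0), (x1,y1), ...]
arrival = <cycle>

src (3,0)  cyc=11
W→(2,0)  cyc=15
W→(1,0)  cyc=19
W→(0,0)  cyc=23
N→(0,1)  cyc=27
N→(0,2)  cyc=31

path = [(3,0), (2,0), (1,0), (0,0), (0,1), (0,2)]
arrival = 31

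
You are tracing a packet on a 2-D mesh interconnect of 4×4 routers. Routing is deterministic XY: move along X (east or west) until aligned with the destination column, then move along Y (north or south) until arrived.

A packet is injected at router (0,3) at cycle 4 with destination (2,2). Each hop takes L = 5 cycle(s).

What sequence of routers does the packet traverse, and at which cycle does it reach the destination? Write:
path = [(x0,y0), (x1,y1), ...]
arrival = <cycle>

  0. router=(0,3) cycle=4 (inject)
  1. router=(1,3) cycle=9 dir=E
  2. router=(2,3) cycle=14 dir=E
  3. router=(2,2) cycle=19 dir=S

path = [(0,3), (1,3), (2,3), (2,2)]
arrival = 19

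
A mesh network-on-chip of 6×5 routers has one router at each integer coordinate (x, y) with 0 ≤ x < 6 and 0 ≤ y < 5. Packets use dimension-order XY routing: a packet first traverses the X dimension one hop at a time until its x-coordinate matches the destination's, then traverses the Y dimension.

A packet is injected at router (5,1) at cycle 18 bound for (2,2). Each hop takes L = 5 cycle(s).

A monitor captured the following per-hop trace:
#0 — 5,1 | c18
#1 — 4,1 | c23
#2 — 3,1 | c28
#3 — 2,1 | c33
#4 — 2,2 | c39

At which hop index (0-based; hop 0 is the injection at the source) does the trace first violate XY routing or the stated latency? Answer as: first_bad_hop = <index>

first_bad_hop = 4

[1] (-1,+0) / 5c ⇒ ok
[2] (-1,+0) / 5c ⇒ ok
[3] (-1,+0) / 5c ⇒ ok
[4] (+0,+1) / 6c ⇒ BAD: Δcyc=6≠L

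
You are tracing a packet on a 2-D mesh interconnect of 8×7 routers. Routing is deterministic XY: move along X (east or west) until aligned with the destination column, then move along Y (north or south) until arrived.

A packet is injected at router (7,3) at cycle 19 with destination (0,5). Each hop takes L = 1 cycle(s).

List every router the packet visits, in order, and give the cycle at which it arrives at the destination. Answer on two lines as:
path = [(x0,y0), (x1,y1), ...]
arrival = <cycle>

  0. router=(7,3) cycle=19 (inject)
  1. router=(6,3) cycle=20 dir=W
  2. router=(5,3) cycle=21 dir=W
  3. router=(4,3) cycle=22 dir=W
  4. router=(3,3) cycle=23 dir=W
  5. router=(2,3) cycle=24 dir=W
  6. router=(1,3) cycle=25 dir=W
  7. router=(0,3) cycle=26 dir=W
  8. router=(0,4) cycle=27 dir=N
  9. router=(0,5) cycle=28 dir=N

path = [(7,3), (6,3), (5,3), (4,3), (3,3), (2,3), (1,3), (0,3), (0,4), (0,5)]
arrival = 28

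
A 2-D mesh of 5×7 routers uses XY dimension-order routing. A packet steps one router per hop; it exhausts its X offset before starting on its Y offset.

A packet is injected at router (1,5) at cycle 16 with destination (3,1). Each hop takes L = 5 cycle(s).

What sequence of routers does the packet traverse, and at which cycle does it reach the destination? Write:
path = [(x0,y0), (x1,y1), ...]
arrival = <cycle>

t=16: at (1,5)
t=21: at (2,5) after E
t=26: at (3,5) after E
t=31: at (3,4) after S
t=36: at (3,3) after S
t=41: at (3,2) after S
t=46: at (3,1) after S

path = [(1,5), (2,5), (3,5), (3,4), (3,3), (3,2), (3,1)]
arrival = 46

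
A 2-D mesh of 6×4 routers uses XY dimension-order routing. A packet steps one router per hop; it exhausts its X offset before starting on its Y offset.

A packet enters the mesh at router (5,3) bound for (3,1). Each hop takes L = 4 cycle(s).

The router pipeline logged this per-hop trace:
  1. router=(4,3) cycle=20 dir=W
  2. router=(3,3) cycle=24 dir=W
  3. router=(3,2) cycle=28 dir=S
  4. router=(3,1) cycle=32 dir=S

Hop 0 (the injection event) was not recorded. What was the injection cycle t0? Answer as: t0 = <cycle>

The first recorded entry is hop 1 at cycle 20.
Therefore t0 = 20 − L = 16.

t0 = 16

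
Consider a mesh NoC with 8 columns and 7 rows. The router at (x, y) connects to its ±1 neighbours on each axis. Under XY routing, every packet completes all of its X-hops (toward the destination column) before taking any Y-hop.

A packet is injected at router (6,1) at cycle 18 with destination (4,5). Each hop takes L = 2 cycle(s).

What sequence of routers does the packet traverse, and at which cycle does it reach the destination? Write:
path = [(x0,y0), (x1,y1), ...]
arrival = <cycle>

path = [(6,1), (5,1), (4,1), (4,2), (4,3), (4,4), (4,5)]
arrival = 30

[0] x=6 y=1 t=18
[1] x=5 y=1 t=20 →W
[2] x=4 y=1 t=22 →W
[3] x=4 y=2 t=24 →N
[4] x=4 y=3 t=26 →N
[5] x=4 y=4 t=28 →N
[6] x=4 y=5 t=30 →N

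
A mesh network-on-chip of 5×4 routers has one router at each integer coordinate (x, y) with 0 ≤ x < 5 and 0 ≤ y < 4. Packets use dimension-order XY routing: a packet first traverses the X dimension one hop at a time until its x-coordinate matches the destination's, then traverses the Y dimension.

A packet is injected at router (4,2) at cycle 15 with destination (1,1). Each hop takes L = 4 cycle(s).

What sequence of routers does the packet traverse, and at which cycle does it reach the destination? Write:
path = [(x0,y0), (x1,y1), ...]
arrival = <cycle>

path = [(4,2), (3,2), (2,2), (1,2), (1,1)]
arrival = 31

  0. router=(4,2) cycle=15 (inject)
  1. router=(3,2) cycle=19 dir=W
  2. router=(2,2) cycle=23 dir=W
  3. router=(1,2) cycle=27 dir=W
  4. router=(1,1) cycle=31 dir=S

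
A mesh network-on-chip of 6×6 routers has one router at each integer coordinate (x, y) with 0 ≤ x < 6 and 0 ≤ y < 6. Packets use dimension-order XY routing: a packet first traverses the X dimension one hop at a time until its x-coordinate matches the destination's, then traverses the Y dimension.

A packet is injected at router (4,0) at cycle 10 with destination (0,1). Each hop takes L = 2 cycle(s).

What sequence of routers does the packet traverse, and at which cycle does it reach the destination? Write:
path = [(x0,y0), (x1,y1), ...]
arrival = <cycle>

  0. router=(4,0) cycle=10 (inject)
  1. router=(3,0) cycle=12 dir=W
  2. router=(2,0) cycle=14 dir=W
  3. router=(1,0) cycle=16 dir=W
  4. router=(0,0) cycle=18 dir=W
  5. router=(0,1) cycle=20 dir=N

path = [(4,0), (3,0), (2,0), (1,0), (0,0), (0,1)]
arrival = 20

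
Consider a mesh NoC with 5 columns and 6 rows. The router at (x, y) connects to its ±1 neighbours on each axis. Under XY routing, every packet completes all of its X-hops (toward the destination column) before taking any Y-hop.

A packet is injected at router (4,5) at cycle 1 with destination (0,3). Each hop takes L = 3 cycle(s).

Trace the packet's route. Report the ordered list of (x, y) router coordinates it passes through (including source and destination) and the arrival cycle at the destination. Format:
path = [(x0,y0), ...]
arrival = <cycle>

  0. router=(4,5) cycle=1 (inject)
  1. router=(3,5) cycle=4 dir=W
  2. router=(2,5) cycle=7 dir=W
  3. router=(1,5) cycle=10 dir=W
  4. router=(0,5) cycle=13 dir=W
  5. router=(0,4) cycle=16 dir=S
  6. router=(0,3) cycle=19 dir=S

path = [(4,5), (3,5), (2,5), (1,5), (0,5), (0,4), (0,3)]
arrival = 19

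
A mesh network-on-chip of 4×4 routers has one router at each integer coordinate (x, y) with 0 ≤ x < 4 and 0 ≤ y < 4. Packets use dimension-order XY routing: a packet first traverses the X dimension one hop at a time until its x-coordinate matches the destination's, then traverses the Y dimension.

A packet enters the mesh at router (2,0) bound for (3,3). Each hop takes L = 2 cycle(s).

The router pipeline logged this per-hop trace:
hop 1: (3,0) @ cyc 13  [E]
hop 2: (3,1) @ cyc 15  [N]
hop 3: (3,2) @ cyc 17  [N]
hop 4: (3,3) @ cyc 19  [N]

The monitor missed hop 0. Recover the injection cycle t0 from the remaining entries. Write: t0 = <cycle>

cyc[1] = 13 and cyc[k] = t0 + k·L for every k.
Subtract one hop: t0 = 13 − 2 = 11.

t0 = 11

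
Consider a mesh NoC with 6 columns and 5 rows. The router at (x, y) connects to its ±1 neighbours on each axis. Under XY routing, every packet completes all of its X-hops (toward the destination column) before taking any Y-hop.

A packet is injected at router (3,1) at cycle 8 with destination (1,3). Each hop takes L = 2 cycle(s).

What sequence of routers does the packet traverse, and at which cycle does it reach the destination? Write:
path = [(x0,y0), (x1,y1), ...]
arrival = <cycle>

path = [(3,1), (2,1), (1,1), (1,2), (1,3)]
arrival = 16

  0. router=(3,1) cycle=8 (inject)
  1. router=(2,1) cycle=10 dir=W
  2. router=(1,1) cycle=12 dir=W
  3. router=(1,2) cycle=14 dir=N
  4. router=(1,3) cycle=16 dir=N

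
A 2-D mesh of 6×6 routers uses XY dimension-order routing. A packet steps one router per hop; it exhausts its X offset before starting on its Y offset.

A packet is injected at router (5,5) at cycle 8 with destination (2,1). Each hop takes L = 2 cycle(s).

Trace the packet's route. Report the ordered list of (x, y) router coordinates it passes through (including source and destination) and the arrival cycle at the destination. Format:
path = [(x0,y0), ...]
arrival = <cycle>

[0] x=5 y=5 t=8
[1] x=4 y=5 t=10 →W
[2] x=3 y=5 t=12 →W
[3] x=2 y=5 t=14 →W
[4] x=2 y=4 t=16 →S
[5] x=2 y=3 t=18 →S
[6] x=2 y=2 t=20 →S
[7] x=2 y=1 t=22 →S

path = [(5,5), (4,5), (3,5), (2,5), (2,4), (2,3), (2,2), (2,1)]
arrival = 22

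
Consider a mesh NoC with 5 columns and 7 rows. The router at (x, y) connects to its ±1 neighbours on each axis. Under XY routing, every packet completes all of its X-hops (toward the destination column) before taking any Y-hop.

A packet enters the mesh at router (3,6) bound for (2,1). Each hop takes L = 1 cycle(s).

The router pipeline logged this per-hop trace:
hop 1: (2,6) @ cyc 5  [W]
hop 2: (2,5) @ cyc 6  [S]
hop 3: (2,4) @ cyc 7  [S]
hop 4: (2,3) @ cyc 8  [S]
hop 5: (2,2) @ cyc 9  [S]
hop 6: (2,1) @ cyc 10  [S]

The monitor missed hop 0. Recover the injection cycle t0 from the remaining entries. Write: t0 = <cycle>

At hop 1 the cycle is 5; in general cyc_k = t0 + kL.
t0 = cyc[1] − L = 5 − 1 = 4.

t0 = 4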